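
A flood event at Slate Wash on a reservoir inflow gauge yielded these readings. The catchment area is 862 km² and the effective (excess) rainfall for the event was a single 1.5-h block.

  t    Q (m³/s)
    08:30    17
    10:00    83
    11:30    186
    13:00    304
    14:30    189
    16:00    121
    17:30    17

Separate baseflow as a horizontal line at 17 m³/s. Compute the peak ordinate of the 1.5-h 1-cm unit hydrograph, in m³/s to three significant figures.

Direct runoff: 0.0, 66.0, 169.0, 287.0, 172.0, 104.0, 0.0 m³/s; ΣQ_DR = 798.0 m³/s, peak = 287.0 m³/s.
Runoff depth d = ΣQ_DR·Δt / A = 798.0 × 5400 / (862 km²) = 4.999 mm.
The 1-cm UH is the DRH scaled by (10 mm)/d, so U_p = 287.0 × 10/4.999 = 574 m³/s.

U_p ≈ 574 m³/s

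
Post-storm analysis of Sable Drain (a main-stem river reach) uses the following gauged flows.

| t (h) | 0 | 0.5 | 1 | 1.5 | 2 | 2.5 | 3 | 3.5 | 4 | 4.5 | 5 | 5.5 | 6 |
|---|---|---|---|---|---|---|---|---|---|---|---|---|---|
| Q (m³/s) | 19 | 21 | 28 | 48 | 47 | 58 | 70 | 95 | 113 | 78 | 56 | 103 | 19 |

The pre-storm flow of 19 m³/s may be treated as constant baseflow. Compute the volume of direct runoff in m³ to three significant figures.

Direct-runoff ordinates (Q − Q_b): 0.0, 2.0, 9.0, 29.0, 28.0, 39.0, 51.0, 76.0, 94.0, 59.0, 37.0, 84.0, 0.0 m³/s.
ΣQ_DR = 508.0 m³/s.
With Δt = 0.5 h = 1800 s, V = ΣQ_DR · Δt = 508.0 × 1800 = 9.14 × 10^5 m³.

V ≈ 9.14 × 10^5 m³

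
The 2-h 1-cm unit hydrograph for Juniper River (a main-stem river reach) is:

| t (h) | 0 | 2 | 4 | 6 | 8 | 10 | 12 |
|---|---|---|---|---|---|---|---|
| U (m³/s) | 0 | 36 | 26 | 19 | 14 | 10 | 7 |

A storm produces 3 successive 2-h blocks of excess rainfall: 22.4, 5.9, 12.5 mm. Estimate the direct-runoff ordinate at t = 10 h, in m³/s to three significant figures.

Q ≈ 54.4 m³/s

By discrete convolution, Q_j = Σ (P_i / 10 mm) · U_{j−i}.
At t = 10 h (j=5): Q = (22.4/10)·10 + (5.9/10)·14 + (12.5/10)·19 = 54.4 m³/s.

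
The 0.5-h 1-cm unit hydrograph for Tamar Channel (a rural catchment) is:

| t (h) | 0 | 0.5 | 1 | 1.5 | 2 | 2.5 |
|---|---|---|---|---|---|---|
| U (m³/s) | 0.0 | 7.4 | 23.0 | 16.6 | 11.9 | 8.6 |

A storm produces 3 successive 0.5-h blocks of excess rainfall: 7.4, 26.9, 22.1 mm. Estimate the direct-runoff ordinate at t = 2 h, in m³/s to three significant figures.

Q ≈ 104 m³/s

By discrete convolution, Q_j = Σ (P_i / 10 mm) · U_{j−i}.
At t = 2 h (j=4): Q = (7.4/10)·11.9 + (26.9/10)·16.6 + (22.1/10)·23.0 = 104 m³/s.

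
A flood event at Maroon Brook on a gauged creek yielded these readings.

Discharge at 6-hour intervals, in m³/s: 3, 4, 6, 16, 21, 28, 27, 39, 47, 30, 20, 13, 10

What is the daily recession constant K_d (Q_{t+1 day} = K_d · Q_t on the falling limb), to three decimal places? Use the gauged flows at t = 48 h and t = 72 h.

K_d ≈ 0.213

Between t = 48 h and t = 72 h the flow falls from 47 to 10 m³/s over 4×6 h = 24 h.
Per-interval ratio K = (10/47)^(1/4) = 0.6792; K_d = K^(24/6) = 0.213.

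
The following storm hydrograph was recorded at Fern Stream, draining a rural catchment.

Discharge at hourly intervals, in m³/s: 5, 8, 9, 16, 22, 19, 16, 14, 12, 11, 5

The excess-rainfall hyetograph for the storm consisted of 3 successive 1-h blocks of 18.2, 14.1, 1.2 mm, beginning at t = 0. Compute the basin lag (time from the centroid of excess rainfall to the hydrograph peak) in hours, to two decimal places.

Centroid of excess rainfall: t_c = Σ P_i·t̄_i / ΣP_i = 0.9925 h (block centres at 0.5, 1.5, 2.5 h).
Hydrograph peak occurs at t = 4 h, so basin lag t_L = 4 − 0.9925 = 3.01 h.

t_L ≈ 3.01 h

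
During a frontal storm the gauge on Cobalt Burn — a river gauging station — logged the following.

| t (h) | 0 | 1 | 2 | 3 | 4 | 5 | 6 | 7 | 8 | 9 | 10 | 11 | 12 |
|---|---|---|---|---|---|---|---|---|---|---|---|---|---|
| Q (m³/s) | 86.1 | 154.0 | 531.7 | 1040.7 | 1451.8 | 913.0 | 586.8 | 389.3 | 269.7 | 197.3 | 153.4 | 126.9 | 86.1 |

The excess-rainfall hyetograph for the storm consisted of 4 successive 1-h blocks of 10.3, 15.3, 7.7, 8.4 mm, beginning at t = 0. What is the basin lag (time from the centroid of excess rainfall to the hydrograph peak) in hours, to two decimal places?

Centroid of excess rainfall: t_c = Σ P_i·t̄_i / ΣP_i = 1.8405 h (block centres at 0.5, 1.5, 2.5, 3.5 h).
Hydrograph peak occurs at t = 4 h, so basin lag t_L = 4 − 1.8405 = 2.16 h.

t_L ≈ 2.16 h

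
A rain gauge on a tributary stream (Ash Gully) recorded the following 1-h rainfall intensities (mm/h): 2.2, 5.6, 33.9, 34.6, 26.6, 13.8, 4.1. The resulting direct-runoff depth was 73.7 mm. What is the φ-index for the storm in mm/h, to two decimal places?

Only the 4 blocks with intensity above φ contribute runoff: 33.9, 34.6, 26.6, 13.8 mm/h.
Σ(I−φ)·Δt = d  ⇒  (33.9+34.6+26.6+13.8 − 4φ)·1 = 73.7
φ = (108.9 − 73.7/1) / 4 = 8.80 mm/h.

φ ≈ 8.80 mm/h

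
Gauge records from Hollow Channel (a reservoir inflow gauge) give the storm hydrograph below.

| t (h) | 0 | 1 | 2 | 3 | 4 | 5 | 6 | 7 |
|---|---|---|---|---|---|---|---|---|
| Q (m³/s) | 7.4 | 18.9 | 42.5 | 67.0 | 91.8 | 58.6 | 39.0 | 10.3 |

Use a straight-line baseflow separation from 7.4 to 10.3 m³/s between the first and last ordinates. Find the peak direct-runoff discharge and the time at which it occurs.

Q_p = 82.74 m³/s at t = 4 h

Subtracting baseflow gives direct-runoff ordinates: 0.00, 11.09, 34.27, 58.36, 82.74, 49.13, 29.11, 0.00 m³/s.
The maximum is 82.74 m³/s, occurring at the reading for t = 4 h.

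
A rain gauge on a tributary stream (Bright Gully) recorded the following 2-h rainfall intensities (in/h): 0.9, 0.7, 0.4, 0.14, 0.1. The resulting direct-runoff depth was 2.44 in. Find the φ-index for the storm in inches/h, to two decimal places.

φ ≈ 0.26 in/h

Only the 3 blocks with intensity above φ contribute runoff: 0.9, 0.7, 0.4 in/h.
Σ(I−φ)·Δt = d  ⇒  (0.9+0.7+0.4 − 3φ)·2 = 2.44
φ = (2.000 − 2.44/2) / 3 = 0.26 in/h.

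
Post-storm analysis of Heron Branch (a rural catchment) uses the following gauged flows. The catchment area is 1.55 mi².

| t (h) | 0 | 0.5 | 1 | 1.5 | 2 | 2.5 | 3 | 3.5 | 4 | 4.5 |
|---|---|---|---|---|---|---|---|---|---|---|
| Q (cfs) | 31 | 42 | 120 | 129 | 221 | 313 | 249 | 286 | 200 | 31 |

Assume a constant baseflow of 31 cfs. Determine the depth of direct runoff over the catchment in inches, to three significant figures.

d ≈ 0.656 in

Direct runoff: 0.0, 11.0, 89.0, 98.0, 190.0, 282.0, 218.0, 255.0, 169.0, 0.0 cfs; ΣQ_DR = 1312 cfs.
V = ΣQ_DR · Δt = 1312 × 1800 s = 2.362 × 10^6 ft³.
Over A = 1.55 mi², depth = V / A = 0.656 in.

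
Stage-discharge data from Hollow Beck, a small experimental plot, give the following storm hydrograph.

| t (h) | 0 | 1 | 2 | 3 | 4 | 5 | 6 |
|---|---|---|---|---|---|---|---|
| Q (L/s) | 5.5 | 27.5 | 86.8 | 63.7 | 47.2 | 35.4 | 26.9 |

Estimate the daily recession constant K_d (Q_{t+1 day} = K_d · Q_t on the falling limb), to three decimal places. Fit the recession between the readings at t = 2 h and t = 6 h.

Between t = 2 h and t = 6 h the flow falls from 86.8 to 26.9 L/s over 4×1 h = 4 h.
Per-interval ratio K = (26.9/86.8)^(1/4) = 0.7461; K_d = K^(24/1) = 0.001.

K_d ≈ 0.001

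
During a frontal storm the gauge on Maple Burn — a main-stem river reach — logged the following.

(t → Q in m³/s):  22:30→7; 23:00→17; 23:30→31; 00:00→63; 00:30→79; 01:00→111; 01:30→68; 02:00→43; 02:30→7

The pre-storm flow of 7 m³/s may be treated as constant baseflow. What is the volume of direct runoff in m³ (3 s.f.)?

V ≈ 6.53 × 10^5 m³

Direct-runoff ordinates (Q − Q_b): 0.0, 10.0, 24.0, 56.0, 72.0, 104.0, 61.0, 36.0, 0.0 m³/s.
ΣQ_DR = 363.0 m³/s.
With Δt = 0.5 h = 1800 s, V = ΣQ_DR · Δt = 363.0 × 1800 = 6.53 × 10^5 m³.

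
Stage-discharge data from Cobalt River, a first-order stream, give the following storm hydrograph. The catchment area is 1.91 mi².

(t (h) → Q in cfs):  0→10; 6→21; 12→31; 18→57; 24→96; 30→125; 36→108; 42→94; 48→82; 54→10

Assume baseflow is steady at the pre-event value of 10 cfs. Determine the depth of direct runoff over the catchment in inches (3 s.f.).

d ≈ 2.60 in

Direct runoff: 0.0, 11.0, 21.0, 47.0, 86.0, 115.0, 98.0, 84.0, 72.0, 0.0 cfs; ΣQ_DR = 534.0 cfs.
V = ΣQ_DR · Δt = 534.0 × 21600 s = 1.153 × 10^7 ft³.
Over A = 1.91 mi², depth = V / A = 2.60 in.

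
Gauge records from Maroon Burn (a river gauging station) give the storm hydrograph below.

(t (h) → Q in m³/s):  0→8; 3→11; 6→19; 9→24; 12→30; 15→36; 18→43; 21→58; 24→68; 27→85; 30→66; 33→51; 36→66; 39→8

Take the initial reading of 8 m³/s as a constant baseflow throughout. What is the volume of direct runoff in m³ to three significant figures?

Direct-runoff ordinates (Q − Q_b): 0.0, 3.0, 11.0, 16.0, 22.0, 28.0, 35.0, 50.0, 60.0, 77.0, 58.0, 43.0, 58.0, 0.0 m³/s.
ΣQ_DR = 461.0 m³/s.
With Δt = 3 h = 10800 s, V = ΣQ_DR · Δt = 461.0 × 10800 = 4.98 × 10^6 m³.

V ≈ 4.98 × 10^6 m³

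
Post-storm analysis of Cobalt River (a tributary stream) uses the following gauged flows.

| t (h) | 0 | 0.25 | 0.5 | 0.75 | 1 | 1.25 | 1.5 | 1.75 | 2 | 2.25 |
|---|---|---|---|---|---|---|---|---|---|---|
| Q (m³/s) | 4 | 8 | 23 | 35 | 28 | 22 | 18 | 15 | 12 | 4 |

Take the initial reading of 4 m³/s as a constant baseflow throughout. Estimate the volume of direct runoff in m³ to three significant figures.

V ≈ 1.16 × 10^5 m³

Direct-runoff ordinates (Q − Q_b): 0.0, 4.0, 19.0, 31.0, 24.0, 18.0, 14.0, 11.0, 8.0, 0.0 m³/s.
ΣQ_DR = 129.0 m³/s.
With Δt = 0.25 h = 900 s, V = ΣQ_DR · Δt = 129.0 × 900 = 1.16 × 10^5 m³.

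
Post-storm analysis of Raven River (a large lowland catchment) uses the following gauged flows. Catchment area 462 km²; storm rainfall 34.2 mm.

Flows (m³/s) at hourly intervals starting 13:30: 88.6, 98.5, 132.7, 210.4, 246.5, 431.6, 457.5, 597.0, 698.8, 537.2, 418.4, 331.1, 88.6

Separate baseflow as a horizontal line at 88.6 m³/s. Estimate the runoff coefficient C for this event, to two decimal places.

ΣQ_DR = 3185 m³/s; V = ΣQ_DR·Δt = 1.147 × 10^7 m³.
Runoff depth d = V / A = 24.82 mm.
C = d / P = 24.82 / 34.2 = 0.73.

C ≈ 0.73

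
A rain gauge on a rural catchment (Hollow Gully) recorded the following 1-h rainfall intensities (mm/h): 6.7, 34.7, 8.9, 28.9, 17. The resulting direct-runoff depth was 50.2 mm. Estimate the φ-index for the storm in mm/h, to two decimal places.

Only the 3 blocks with intensity above φ contribute runoff: 34.7, 28.9, 17 mm/h.
Σ(I−φ)·Δt = d  ⇒  (34.7+28.9+17 − 3φ)·1 = 50.2
φ = (80.60 − 50.2/1) / 3 = 10.13 mm/h.

φ ≈ 10.13 mm/h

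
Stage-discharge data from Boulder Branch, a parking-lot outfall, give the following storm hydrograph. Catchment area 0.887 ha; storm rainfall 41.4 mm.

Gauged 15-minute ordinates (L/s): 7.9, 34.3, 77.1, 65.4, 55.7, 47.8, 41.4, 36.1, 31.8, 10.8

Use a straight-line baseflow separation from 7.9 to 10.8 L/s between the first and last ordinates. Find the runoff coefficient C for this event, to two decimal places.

ΣQ_DR = 314.8 L/s; V = ΣQ_DR·Δt = 2.833 × 10^5 L.
Runoff depth d = V / A = 31.94 mm.
C = d / P = 31.94 / 41.4 = 0.77.

C ≈ 0.77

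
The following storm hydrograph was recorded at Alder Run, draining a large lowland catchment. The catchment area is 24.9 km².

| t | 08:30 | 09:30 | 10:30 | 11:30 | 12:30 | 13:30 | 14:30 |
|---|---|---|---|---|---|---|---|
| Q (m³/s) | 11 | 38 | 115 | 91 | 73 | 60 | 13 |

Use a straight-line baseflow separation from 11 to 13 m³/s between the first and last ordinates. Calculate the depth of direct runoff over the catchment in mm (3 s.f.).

d ≈ 45.8 mm

Direct runoff: 0.00, 26.67, 103.33, 79.00, 60.67, 47.33, 0.00 m³/s; ΣQ_DR = 317.0 m³/s.
V = ΣQ_DR · Δt = 317.0 × 3600 s = 1.141 × 10^6 m³.
Over A = 24.9 km², depth = V / A = 45.8 mm.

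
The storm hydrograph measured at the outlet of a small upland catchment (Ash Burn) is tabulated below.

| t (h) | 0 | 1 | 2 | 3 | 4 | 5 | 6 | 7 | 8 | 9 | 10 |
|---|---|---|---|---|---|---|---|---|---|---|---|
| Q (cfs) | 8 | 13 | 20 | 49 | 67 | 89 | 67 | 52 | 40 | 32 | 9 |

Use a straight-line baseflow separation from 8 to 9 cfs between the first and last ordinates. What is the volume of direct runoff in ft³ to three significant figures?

Direct-runoff ordinates (Q − Q_b): 0.00, 4.90, 11.80, 40.70, 58.60, 80.50, 58.40, 43.30, 31.20, 23.10, 0.00 cfs.
ΣQ_DR = 352.5 cfs.
With Δt = 1 h = 3600 s, V = ΣQ_DR · Δt = 352.5 × 3600 = 1.27 × 10^6 ft³.

V ≈ 1.27 × 10^6 ft³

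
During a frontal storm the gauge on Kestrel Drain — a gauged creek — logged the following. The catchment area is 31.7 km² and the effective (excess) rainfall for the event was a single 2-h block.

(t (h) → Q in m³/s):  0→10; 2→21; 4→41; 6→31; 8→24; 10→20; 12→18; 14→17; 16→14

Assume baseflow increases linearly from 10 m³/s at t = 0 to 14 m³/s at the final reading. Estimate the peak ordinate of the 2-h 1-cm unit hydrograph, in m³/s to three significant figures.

Direct runoff: 0.00, 10.50, 30.00, 19.50, 12.00, 7.50, 5.00, 3.50, 0.00 m³/s; ΣQ_DR = 88.00 m³/s, peak = 30.00 m³/s.
Runoff depth d = ΣQ_DR·Δt / A = 88.00 × 7200 / (31.7 km²) = 19.99 mm.
The 1-cm UH is the DRH scaled by (10 mm)/d, so U_p = 30.00 × 10/19.99 = 15.0 m³/s.

U_p ≈ 15.0 m³/s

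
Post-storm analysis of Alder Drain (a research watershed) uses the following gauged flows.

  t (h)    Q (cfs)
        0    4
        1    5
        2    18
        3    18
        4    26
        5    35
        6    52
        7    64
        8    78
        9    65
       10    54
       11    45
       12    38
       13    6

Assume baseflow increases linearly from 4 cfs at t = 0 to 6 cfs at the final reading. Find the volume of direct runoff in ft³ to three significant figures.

V ≈ 1.58 × 10^6 ft³

Direct-runoff ordinates (Q − Q_b): 0.00, 0.85, 13.69, 13.54, 21.38, 30.23, 47.08, 58.92, 72.77, 59.62, 48.46, 39.31, 32.15, 0.00 cfs.
ΣQ_DR = 438.0 cfs.
With Δt = 1 h = 3600 s, V = ΣQ_DR · Δt = 438.0 × 3600 = 1.58 × 10^6 ft³.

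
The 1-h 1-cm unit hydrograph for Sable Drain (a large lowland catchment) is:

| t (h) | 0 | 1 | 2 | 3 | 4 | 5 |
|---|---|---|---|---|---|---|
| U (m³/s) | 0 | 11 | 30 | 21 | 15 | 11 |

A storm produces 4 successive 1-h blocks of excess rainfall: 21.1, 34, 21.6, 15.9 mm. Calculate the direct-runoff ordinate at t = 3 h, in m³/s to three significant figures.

By discrete convolution, Q_j = Σ (P_i / 10 mm) · U_{j−i}.
At t = 3 h (j=3): Q = (21.1/10)·21 + (34/10)·30 + (21.6/10)·11 + (15.9/10)·0 = 170 m³/s.

Q ≈ 170 m³/s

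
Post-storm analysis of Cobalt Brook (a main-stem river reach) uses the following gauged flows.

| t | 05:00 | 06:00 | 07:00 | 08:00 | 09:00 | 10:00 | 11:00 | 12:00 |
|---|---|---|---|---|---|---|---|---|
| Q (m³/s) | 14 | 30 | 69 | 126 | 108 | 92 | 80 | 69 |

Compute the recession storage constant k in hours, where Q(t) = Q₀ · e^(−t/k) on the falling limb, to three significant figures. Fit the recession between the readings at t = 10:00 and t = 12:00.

k ≈ 6.95 h

On the falling limb, Q drops from 92 to 69 m³/s between t = 10:00 and t = 12:00 (Δt = 2 h).
k = −Δt / ln(Q₂/Q₁) = −2 / ln(69/92) = 6.95 h.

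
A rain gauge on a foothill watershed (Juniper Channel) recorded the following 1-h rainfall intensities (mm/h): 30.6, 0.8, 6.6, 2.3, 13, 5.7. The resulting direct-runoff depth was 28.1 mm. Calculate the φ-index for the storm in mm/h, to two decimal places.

Only the 2 blocks with intensity above φ contribute runoff: 30.6, 13 mm/h.
Σ(I−φ)·Δt = d  ⇒  (30.6+13 − 2φ)·1 = 28.1
φ = (43.60 − 28.1/1) / 2 = 7.75 mm/h.

φ ≈ 7.75 mm/h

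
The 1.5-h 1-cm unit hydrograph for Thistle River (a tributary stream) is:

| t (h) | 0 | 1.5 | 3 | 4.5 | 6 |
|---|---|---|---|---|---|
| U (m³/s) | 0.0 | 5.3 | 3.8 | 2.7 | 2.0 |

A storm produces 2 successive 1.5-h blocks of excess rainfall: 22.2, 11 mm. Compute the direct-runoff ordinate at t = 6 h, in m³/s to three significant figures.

By discrete convolution, Q_j = Σ (P_i / 10 mm) · U_{j−i}.
At t = 6 h (j=4): Q = (22.2/10)·2.0 + (11/10)·2.7 = 7.41 m³/s.

Q ≈ 7.41 m³/s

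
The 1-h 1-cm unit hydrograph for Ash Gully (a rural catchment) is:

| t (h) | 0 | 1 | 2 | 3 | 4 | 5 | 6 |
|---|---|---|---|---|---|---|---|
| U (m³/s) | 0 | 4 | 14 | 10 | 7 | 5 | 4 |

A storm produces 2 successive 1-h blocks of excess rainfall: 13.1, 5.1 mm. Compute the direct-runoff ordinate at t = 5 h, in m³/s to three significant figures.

Q ≈ 10.1 m³/s

By discrete convolution, Q_j = Σ (P_i / 10 mm) · U_{j−i}.
At t = 5 h (j=5): Q = (13.1/10)·5 + (5.1/10)·7 = 10.1 m³/s.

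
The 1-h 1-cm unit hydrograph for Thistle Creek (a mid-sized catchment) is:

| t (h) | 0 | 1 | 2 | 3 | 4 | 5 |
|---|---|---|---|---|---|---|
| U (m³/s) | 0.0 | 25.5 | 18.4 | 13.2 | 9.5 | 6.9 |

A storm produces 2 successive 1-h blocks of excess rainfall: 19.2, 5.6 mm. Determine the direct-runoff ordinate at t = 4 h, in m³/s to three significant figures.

By discrete convolution, Q_j = Σ (P_i / 10 mm) · U_{j−i}.
At t = 4 h (j=4): Q = (19.2/10)·9.5 + (5.6/10)·13.2 = 25.6 m³/s.

Q ≈ 25.6 m³/s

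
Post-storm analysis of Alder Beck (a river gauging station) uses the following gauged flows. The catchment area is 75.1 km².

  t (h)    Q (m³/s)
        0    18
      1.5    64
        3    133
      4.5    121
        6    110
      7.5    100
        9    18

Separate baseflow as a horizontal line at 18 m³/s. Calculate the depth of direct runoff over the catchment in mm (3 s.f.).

d ≈ 31.5 mm

Direct runoff: 0.0, 46.0, 115.0, 103.0, 92.0, 82.0, 0.0 m³/s; ΣQ_DR = 438.0 m³/s.
V = ΣQ_DR · Δt = 438.0 × 5400 s = 2.365 × 10^6 m³.
Over A = 75.1 km², depth = V / A = 31.5 mm.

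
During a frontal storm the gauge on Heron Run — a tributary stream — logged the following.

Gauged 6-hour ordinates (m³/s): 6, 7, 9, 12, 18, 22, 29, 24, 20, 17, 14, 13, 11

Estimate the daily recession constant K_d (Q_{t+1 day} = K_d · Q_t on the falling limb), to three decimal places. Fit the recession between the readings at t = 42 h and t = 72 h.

K_d ≈ 0.536

Between t = 42 h and t = 72 h the flow falls from 24 to 11 m³/s over 5×6 h = 30 h.
Per-interval ratio K = (11/24)^(1/5) = 0.8555; K_d = K^(24/6) = 0.536.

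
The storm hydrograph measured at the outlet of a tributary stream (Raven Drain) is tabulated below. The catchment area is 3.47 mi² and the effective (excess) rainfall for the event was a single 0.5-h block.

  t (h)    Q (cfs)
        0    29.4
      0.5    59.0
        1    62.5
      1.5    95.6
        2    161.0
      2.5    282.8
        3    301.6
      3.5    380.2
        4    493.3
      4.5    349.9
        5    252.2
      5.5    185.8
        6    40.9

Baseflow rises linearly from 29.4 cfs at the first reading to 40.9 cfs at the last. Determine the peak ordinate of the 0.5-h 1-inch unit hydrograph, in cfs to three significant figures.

Direct runoff: 0.00, 28.64, 31.18, 63.33, 127.77, 248.61, 266.45, 344.09, 456.23, 311.88, 213.22, 145.86, 0.00 cfs; ΣQ_DR = 2237 cfs, peak = 456.23 cfs.
Runoff depth d = ΣQ_DR·Δt / A = 2237 × 1800 / (3.47 mi²) = 0.4995 in.
The 1-inch UH is the DRH scaled by (1 in)/d, so U_p = 456.23 × 1/0.4995 = 913 cfs.

U_p ≈ 913 cfs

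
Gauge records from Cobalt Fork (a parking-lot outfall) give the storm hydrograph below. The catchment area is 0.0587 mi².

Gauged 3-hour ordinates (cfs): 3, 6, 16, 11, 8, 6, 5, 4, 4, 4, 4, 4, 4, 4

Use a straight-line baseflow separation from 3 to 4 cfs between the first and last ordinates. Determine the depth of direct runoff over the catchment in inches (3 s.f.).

d ≈ 2.69 in

Direct runoff: 0.00, 2.92, 12.85, 7.77, 4.69, 2.62, 1.54, 0.46, 0.38, 0.31, 0.23, 0.15, 0.08, 0.00 cfs; ΣQ_DR = 34.00 cfs.
V = ΣQ_DR · Δt = 34.00 × 10800 s = 3.672 × 10^5 ft³.
Over A = 0.0587 mi², depth = V / A = 2.69 in.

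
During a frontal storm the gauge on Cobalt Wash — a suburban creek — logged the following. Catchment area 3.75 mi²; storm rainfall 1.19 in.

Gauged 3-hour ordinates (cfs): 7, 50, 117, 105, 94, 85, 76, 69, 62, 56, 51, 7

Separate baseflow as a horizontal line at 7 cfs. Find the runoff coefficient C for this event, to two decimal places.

C ≈ 0.72

ΣQ_DR = 695.0 cfs; V = ΣQ_DR·Δt = 7.506 × 10^6 ft³.
Runoff depth d = V / A = 0.8616 in.
C = d / P = 0.8616 / 1.19 = 0.72.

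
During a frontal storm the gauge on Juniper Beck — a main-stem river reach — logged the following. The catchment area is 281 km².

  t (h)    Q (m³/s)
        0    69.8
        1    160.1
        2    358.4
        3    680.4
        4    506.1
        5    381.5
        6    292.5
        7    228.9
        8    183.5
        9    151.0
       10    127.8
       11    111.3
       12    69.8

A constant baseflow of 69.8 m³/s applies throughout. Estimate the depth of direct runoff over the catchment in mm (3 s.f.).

Direct runoff: 0.0, 90.3, 288.6, 610.6, 436.3, 311.7, 222.7, 159.1, 113.7, 81.2, 58.0, 41.5, 0.0 m³/s; ΣQ_DR = 2414 m³/s.
V = ΣQ_DR · Δt = 2414 × 3600 s = 8.689 × 10^6 m³.
Over A = 281 km², depth = V / A = 30.9 mm.

d ≈ 30.9 mm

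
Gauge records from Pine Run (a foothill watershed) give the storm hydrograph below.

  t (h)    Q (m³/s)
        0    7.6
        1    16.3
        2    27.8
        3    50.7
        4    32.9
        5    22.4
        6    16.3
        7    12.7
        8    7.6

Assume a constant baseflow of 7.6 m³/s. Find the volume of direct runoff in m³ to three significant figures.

Direct-runoff ordinates (Q − Q_b): 0.0, 8.7, 20.2, 43.1, 25.3, 14.8, 8.7, 5.1, 0.0 m³/s.
ΣQ_DR = 125.9 m³/s.
With Δt = 1 h = 3600 s, V = ΣQ_DR · Δt = 125.9 × 3600 = 4.53 × 10^5 m³.

V ≈ 4.53 × 10^5 m³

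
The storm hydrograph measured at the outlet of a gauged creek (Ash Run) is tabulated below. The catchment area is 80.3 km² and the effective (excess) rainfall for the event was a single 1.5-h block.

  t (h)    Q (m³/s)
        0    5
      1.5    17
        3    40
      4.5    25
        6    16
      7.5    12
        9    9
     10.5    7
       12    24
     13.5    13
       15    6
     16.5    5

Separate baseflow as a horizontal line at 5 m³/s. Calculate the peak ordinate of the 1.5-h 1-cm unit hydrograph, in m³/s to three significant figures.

Direct runoff: 0.0, 12.0, 35.0, 20.0, 11.0, 7.0, 4.0, 2.0, 19.0, 8.0, 1.0, 0.0 m³/s; ΣQ_DR = 119.0 m³/s, peak = 35.0 m³/s.
Runoff depth d = ΣQ_DR·Δt / A = 119.0 × 5400 / (80.3 km²) = 8.002 mm.
The 1-cm UH is the DRH scaled by (10 mm)/d, so U_p = 35.0 × 10/8.002 = 43.7 m³/s.

U_p ≈ 43.7 m³/s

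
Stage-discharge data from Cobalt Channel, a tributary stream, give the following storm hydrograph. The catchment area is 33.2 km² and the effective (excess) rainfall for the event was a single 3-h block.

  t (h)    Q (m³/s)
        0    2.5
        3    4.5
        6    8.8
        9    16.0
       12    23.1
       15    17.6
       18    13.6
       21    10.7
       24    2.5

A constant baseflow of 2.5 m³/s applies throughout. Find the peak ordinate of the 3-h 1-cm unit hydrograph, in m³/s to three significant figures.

U_p ≈ 8.25 m³/s

Direct runoff: 0.0, 2.0, 6.3, 13.5, 20.6, 15.1, 11.1, 8.2, 0.0 m³/s; ΣQ_DR = 76.80 m³/s, peak = 20.6 m³/s.
Runoff depth d = ΣQ_DR·Δt / A = 76.80 × 10800 / (33.2 km²) = 24.98 mm.
The 1-cm UH is the DRH scaled by (10 mm)/d, so U_p = 20.6 × 10/24.98 = 8.25 m³/s.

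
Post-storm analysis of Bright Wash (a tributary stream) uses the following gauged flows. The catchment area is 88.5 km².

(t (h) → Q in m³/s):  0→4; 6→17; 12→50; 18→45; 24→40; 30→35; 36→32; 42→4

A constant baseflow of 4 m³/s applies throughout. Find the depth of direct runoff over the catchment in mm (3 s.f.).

Direct runoff: 0.0, 13.0, 46.0, 41.0, 36.0, 31.0, 28.0, 0.0 m³/s; ΣQ_DR = 195.0 m³/s.
V = ΣQ_DR · Δt = 195.0 × 21600 s = 4.212 × 10^6 m³.
Over A = 88.5 km², depth = V / A = 47.6 mm.

d ≈ 47.6 mm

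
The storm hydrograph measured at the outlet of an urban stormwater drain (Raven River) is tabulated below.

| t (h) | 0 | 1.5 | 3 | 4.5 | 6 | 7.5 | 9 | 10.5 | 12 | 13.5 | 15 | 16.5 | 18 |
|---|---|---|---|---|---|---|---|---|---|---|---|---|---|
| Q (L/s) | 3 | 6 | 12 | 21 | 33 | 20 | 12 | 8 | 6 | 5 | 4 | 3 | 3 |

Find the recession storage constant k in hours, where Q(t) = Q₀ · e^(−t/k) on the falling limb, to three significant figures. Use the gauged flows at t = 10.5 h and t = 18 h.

k ≈ 7.65 h

On the falling limb, Q drops from 8 to 3 L/s between t = 10.5 h and t = 18 h (Δt = 7.5 h).
k = −Δt / ln(Q₂/Q₁) = −7.5 / ln(3/8) = 7.65 h.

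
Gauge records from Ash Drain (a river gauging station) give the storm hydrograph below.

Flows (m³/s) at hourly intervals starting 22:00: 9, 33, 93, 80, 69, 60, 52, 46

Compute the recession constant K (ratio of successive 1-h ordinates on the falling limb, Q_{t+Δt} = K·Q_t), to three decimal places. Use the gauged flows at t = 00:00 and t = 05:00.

Using the recession-limb readings at t = 00:00 and t = 05:00: Q falls from 93 to 46 m³/s over 5 intervals.
K = (Q₂/Q₁)^(1/5) = (46/93)^(1/5) = 0.869.

K ≈ 0.869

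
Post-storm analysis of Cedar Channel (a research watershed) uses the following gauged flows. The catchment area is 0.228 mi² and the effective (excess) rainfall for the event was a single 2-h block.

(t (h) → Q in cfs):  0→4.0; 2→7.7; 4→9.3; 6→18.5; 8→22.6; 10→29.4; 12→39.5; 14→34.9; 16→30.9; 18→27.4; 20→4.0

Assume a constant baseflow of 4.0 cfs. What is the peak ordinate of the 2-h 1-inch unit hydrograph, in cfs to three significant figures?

Direct runoff: 0.0, 3.7, 5.3, 14.5, 18.6, 25.4, 35.5, 30.9, 26.9, 23.4, 0.0 cfs; ΣQ_DR = 184.2 cfs, peak = 35.5 cfs.
Runoff depth d = ΣQ_DR·Δt / A = 184.2 × 7200 / (0.228 mi²) = 2.504 in.
The 1-inch UH is the DRH scaled by (1 in)/d, so U_p = 35.5 × 1/2.504 = 14.2 cfs.

U_p ≈ 14.2 cfs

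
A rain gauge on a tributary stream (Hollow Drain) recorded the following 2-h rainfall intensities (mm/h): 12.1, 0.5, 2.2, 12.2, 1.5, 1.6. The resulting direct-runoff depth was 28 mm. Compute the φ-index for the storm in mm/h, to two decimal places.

φ ≈ 5.15 mm/h

Only the 2 blocks with intensity above φ contribute runoff: 12.1, 12.2 mm/h.
Σ(I−φ)·Δt = d  ⇒  (12.1+12.2 − 2φ)·2 = 28
φ = (24.30 − 28/2) / 2 = 5.15 mm/h.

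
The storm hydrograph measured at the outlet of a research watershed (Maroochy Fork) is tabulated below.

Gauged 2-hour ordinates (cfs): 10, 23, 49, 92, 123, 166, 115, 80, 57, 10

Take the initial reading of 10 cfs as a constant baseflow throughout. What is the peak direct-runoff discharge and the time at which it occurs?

Subtracting baseflow gives direct-runoff ordinates: 0.0, 13.0, 39.0, 82.0, 113.0, 156.0, 105.0, 70.0, 47.0, 0.0 cfs.
The maximum is 156.0 cfs, occurring at the reading for t = 10 h.

Q_p = 156.0 cfs at t = 10 h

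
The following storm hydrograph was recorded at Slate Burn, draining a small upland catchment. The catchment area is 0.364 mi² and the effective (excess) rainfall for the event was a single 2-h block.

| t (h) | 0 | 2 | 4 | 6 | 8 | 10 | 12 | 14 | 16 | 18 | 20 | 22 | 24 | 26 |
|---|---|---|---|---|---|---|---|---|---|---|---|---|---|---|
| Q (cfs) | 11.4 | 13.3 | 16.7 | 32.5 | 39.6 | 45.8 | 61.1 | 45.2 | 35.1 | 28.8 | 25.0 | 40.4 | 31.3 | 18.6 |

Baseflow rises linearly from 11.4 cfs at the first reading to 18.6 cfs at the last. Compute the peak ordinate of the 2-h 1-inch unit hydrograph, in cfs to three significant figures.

Direct runoff: 0.00, 1.35, 4.19, 19.44, 25.98, 31.63, 46.38, 29.92, 19.27, 12.42, 8.06, 22.91, 13.25, 0.00 cfs; ΣQ_DR = 234.8 cfs, peak = 46.38 cfs.
Runoff depth d = ΣQ_DR·Δt / A = 234.8 × 7200 / (0.364 mi²) = 1.999 in.
The 1-inch UH is the DRH scaled by (1 in)/d, so U_p = 46.38 × 1/1.999 = 23.2 cfs.

U_p ≈ 23.2 cfs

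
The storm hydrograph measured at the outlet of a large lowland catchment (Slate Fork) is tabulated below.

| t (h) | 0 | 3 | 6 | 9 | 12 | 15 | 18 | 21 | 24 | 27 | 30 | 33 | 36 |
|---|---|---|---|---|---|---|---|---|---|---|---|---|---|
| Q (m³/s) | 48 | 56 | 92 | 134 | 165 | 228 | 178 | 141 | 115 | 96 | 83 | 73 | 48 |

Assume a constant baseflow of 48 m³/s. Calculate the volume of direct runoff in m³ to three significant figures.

V ≈ 9.00 × 10^6 m³

Direct-runoff ordinates (Q − Q_b): 0.0, 8.0, 44.0, 86.0, 117.0, 180.0, 130.0, 93.0, 67.0, 48.0, 35.0, 25.0, 0.0 m³/s.
ΣQ_DR = 833.0 m³/s.
With Δt = 3 h = 10800 s, V = ΣQ_DR · Δt = 833.0 × 10800 = 9.00 × 10^6 m³.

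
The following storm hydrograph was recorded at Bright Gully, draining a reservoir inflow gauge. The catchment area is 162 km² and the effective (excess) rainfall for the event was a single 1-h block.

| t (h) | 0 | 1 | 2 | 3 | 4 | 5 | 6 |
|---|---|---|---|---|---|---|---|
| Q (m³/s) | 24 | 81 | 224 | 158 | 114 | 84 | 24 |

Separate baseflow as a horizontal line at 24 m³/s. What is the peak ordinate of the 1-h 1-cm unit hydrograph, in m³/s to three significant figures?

U_p ≈ 166 m³/s

Direct runoff: 0.0, 57.0, 200.0, 134.0, 90.0, 60.0, 0.0 m³/s; ΣQ_DR = 541.0 m³/s, peak = 200.0 m³/s.
Runoff depth d = ΣQ_DR·Δt / A = 541.0 × 3600 / (162 km²) = 12.02 mm.
The 1-cm UH is the DRH scaled by (10 mm)/d, so U_p = 200.0 × 10/12.02 = 166 m³/s.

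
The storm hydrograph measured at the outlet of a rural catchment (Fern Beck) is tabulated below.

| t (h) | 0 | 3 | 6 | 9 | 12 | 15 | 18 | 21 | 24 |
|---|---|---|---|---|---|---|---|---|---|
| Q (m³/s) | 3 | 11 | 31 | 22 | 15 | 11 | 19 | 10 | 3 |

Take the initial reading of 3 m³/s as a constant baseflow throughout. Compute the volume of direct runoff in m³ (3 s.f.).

V ≈ 1.06 × 10^6 m³

Direct-runoff ordinates (Q − Q_b): 0.0, 8.0, 28.0, 19.0, 12.0, 8.0, 16.0, 7.0, 0.0 m³/s.
ΣQ_DR = 98.00 m³/s.
With Δt = 3 h = 10800 s, V = ΣQ_DR · Δt = 98.00 × 10800 = 1.06 × 10^6 m³.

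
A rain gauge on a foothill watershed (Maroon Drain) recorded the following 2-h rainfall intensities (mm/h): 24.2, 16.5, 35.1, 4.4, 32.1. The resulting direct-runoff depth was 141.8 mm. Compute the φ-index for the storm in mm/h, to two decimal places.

φ ≈ 9.25 mm/h

Only the 4 blocks with intensity above φ contribute runoff: 24.2, 16.5, 35.1, 32.1 mm/h.
Σ(I−φ)·Δt = d  ⇒  (24.2+16.5+35.1+32.1 − 4φ)·2 = 141.8
φ = (107.9 − 141.8/2) / 4 = 9.25 mm/h.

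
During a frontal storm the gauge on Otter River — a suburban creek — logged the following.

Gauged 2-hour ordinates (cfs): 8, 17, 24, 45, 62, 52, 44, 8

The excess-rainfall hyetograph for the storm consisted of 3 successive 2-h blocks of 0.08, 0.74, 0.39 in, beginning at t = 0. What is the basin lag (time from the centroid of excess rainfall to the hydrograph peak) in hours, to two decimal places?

t_L ≈ 4.49 h

Centroid of excess rainfall: t_c = Σ P_i·t̄_i / ΣP_i = 3.5124 h (block centres at 1, 3, 5 h).
Hydrograph peak occurs at t = 8 h, so basin lag t_L = 8 − 3.5124 = 4.49 h.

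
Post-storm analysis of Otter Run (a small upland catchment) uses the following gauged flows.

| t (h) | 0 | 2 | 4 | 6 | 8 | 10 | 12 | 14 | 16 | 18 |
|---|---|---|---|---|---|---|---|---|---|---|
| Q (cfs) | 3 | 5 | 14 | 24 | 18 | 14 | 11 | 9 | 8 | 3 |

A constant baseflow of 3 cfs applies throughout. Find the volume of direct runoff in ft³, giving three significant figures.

Direct-runoff ordinates (Q − Q_b): 0.0, 2.0, 11.0, 21.0, 15.0, 11.0, 8.0, 6.0, 5.0, 0.0 cfs.
ΣQ_DR = 79.00 cfs.
With Δt = 2 h = 7200 s, V = ΣQ_DR · Δt = 79.00 × 7200 = 5.69 × 10^5 ft³.

V ≈ 5.69 × 10^5 ft³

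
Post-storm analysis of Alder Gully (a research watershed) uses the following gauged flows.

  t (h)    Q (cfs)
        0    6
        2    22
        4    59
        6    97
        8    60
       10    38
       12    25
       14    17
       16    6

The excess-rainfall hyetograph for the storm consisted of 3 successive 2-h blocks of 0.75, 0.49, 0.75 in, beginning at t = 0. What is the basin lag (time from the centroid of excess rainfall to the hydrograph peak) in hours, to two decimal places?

t_L ≈ 3.00 h

Centroid of excess rainfall: t_c = Σ P_i·t̄_i / ΣP_i = 3.0000 h (block centres at 1, 3, 5 h).
Hydrograph peak occurs at t = 6 h, so basin lag t_L = 6 − 3.0000 = 3.00 h.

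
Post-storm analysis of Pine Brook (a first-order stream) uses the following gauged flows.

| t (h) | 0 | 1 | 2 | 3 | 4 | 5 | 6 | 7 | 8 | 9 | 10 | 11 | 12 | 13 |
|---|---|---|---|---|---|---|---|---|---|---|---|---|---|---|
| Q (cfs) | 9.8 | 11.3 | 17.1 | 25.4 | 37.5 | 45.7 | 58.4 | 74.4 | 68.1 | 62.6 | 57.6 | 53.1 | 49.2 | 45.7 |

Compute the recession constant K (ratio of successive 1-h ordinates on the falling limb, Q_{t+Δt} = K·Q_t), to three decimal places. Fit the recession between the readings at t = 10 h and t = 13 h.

Using the recession-limb readings at t = 10 h and t = 13 h: Q falls from 57.6 to 45.7 cfs over 3 intervals.
K = (Q₂/Q₁)^(1/3) = (45.7/57.6)^(1/3) = 0.926.

K ≈ 0.926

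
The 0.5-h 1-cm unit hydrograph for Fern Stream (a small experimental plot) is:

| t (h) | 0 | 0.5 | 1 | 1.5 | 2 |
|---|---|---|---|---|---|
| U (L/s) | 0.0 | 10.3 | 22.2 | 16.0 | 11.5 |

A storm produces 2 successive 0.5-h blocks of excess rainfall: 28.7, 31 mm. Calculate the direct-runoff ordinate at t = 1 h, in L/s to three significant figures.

By discrete convolution, Q_j = Σ (P_i / 10 mm) · U_{j−i}.
At t = 1 h (j=2): Q = (28.7/10)·22.2 + (31/10)·10.3 = 95.6 L/s.

Q ≈ 95.6 L/s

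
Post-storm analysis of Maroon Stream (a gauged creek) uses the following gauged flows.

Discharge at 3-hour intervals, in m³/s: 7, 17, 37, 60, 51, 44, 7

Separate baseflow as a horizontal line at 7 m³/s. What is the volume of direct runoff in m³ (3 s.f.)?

Direct-runoff ordinates (Q − Q_b): 0.0, 10.0, 30.0, 53.0, 44.0, 37.0, 0.0 m³/s.
ΣQ_DR = 174.0 m³/s.
With Δt = 3 h = 10800 s, V = ΣQ_DR · Δt = 174.0 × 10800 = 1.88 × 10^6 m³.

V ≈ 1.88 × 10^6 m³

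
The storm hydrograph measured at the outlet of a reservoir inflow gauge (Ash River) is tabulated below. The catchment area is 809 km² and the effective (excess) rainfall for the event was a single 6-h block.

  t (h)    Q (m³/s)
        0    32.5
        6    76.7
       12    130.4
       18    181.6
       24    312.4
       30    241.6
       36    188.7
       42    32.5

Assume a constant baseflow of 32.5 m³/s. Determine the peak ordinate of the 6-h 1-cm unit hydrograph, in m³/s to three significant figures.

U_p ≈ 112 m³/s

Direct runoff: 0.0, 44.2, 97.9, 149.1, 279.9, 209.1, 156.2, 0.0 m³/s; ΣQ_DR = 936.4 m³/s, peak = 279.9 m³/s.
Runoff depth d = ΣQ_DR·Δt / A = 936.4 × 21600 / (809 km²) = 25.00 mm.
The 1-cm UH is the DRH scaled by (10 mm)/d, so U_p = 279.9 × 10/25.00 = 112 m³/s.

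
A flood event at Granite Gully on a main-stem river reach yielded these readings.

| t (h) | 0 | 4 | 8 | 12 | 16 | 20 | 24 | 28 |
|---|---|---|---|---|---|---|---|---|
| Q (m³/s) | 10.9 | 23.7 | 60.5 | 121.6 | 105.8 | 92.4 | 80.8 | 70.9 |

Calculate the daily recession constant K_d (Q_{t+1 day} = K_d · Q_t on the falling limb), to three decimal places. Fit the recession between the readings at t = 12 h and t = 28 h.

K_d ≈ 0.445

Between t = 12 h and t = 28 h the flow falls from 121.6 to 70.9 m³/s over 4×4 h = 16 h.
Per-interval ratio K = (70.9/121.6)^(1/4) = 0.8738; K_d = K^(24/4) = 0.445.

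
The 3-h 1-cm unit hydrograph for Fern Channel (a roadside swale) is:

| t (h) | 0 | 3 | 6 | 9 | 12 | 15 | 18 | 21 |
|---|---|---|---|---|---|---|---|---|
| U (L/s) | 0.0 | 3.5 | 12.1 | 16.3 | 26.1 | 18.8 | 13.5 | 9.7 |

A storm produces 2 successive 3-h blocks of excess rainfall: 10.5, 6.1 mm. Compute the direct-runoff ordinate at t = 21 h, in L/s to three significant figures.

Q ≈ 18.4 L/s

By discrete convolution, Q_j = Σ (P_i / 10 mm) · U_{j−i}.
At t = 21 h (j=7): Q = (10.5/10)·9.7 + (6.1/10)·13.5 = 18.4 L/s.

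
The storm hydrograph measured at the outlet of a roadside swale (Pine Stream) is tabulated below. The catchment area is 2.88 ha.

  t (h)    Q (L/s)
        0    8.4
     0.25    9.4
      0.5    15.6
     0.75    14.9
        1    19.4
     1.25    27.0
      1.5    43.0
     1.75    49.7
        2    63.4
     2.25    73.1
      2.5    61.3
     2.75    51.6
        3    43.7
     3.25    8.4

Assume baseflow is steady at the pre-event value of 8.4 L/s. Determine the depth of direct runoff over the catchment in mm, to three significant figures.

Direct runoff: 0.0, 1.0, 7.2, 6.5, 11.0, 18.6, 34.6, 41.3, 55.0, 64.7, 52.9, 43.2, 35.3, 0.0 L/s; ΣQ_DR = 371.3 L/s.
V = ΣQ_DR · Δt = 371.3 × 900 s = 3.342 × 10^5 L.
Over A = 2.88 ha, depth = V / A = 11.6 mm.

d ≈ 11.6 mm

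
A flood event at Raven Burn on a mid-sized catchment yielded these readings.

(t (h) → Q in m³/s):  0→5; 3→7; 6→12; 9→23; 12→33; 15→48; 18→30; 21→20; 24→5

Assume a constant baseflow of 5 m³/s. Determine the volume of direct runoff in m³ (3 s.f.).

Direct-runoff ordinates (Q − Q_b): 0.0, 2.0, 7.0, 18.0, 28.0, 43.0, 25.0, 15.0, 0.0 m³/s.
ΣQ_DR = 138.0 m³/s.
With Δt = 3 h = 10800 s, V = ΣQ_DR · Δt = 138.0 × 10800 = 1.49 × 10^6 m³.

V ≈ 1.49 × 10^6 m³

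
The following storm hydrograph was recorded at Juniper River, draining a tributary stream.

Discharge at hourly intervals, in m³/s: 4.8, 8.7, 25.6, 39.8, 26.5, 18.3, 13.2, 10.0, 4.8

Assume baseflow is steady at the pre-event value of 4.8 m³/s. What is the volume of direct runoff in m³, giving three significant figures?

V ≈ 3.91 × 10^5 m³

Direct-runoff ordinates (Q − Q_b): 0.0, 3.9, 20.8, 35.0, 21.7, 13.5, 8.4, 5.2, 0.0 m³/s.
ΣQ_DR = 108.5 m³/s.
With Δt = 1 h = 3600 s, V = ΣQ_DR · Δt = 108.5 × 3600 = 3.91 × 10^5 m³.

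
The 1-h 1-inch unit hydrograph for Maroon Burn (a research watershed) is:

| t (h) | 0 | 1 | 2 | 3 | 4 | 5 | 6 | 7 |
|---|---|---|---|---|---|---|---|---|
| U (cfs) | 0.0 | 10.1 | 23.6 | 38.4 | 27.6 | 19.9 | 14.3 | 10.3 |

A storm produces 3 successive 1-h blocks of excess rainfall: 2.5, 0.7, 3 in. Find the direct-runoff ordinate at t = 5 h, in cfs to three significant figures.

Q ≈ 184 cfs

By discrete convolution, Q_j = Σ (P_i / 1 in) · U_{j−i}.
At t = 5 h (j=5): Q = (2.5/1)·19.9 + (0.7/1)·27.6 + (3/1)·38.4 = 184 cfs.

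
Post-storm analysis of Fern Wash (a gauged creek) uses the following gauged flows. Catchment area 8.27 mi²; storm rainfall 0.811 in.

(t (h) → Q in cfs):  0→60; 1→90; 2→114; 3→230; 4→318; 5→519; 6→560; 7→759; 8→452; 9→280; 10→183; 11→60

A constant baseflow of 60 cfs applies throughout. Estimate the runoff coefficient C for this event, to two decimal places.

C ≈ 0.67

ΣQ_DR = 2905 cfs; V = ΣQ_DR·Δt = 1.046 × 10^7 ft³.
Runoff depth d = V / A = 0.5443 in.
C = d / P = 0.5443 / 0.811 = 0.67.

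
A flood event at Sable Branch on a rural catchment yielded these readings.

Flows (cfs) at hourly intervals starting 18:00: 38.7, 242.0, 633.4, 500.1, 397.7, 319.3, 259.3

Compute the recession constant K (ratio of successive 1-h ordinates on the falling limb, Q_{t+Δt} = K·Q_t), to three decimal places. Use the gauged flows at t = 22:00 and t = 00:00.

K ≈ 0.807

Using the recession-limb readings at t = 22:00 and t = 00:00: Q falls from 397.7 to 259.3 cfs over 2 intervals.
K = (Q₂/Q₁)^(1/2) = (259.3/397.7)^(1/2) = 0.807.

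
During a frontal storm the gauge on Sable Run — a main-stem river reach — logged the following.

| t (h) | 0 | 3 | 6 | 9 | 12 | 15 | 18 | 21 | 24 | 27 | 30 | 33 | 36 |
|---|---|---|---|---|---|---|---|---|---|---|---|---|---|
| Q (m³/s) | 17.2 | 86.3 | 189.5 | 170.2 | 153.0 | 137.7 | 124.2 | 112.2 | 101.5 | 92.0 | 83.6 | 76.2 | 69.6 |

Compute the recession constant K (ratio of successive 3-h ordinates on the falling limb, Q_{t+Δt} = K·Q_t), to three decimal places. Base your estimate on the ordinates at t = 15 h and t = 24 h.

Using the recession-limb readings at t = 15 h and t = 24 h: Q falls from 137.7 to 101.5 m³/s over 3 intervals.
K = (Q₂/Q₁)^(1/3) = (101.5/137.7)^(1/3) = 0.903.

K ≈ 0.903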